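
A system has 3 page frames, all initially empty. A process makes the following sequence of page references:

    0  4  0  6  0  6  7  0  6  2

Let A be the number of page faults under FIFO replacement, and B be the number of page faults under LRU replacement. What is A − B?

Under FIFO: F F . F . . F F . F → 6 faults.
Under LRU: F F . F . . F . . F → 5 faults.
A − B = 6 − 5 = 1.

1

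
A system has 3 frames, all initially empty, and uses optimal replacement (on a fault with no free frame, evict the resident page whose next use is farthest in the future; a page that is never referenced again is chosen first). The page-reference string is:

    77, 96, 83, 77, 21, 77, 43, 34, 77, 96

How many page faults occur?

77: miss, frames {77}
96: miss, frames {77,96}
83: miss, frames {77,96,83}
77: hit
21: miss, evict 83, frames {77,96,21}
77: hit
43: miss, evict 21, frames {77,96,43}
34: miss, evict 43, frames {77,96,34}
77: hit
96: hit
Page faults: 6.

6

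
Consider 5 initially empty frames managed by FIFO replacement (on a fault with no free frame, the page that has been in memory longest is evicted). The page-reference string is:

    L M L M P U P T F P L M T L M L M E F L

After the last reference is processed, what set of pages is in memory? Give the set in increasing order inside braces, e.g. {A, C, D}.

L → fault, frames {L}
M → fault, frames {L,M}
L → hit
M → hit
P → fault, frames {L,M,P}
U → fault, frames {L,M,P,U}
P → hit
T → fault, frames {L,M,P,U,T}
F → fault, evict L, frames {M,P,U,T,F}
P → hit
L → fault, evict M, frames {P,U,T,F,L}
M → fault, evict P, frames {U,T,F,L,M}
T → hit
L → hit
M → hit
L → hit
M → hit
E → fault, evict U, frames {T,F,L,M,E}
F → hit
L → hit

{E, F, L, M, T}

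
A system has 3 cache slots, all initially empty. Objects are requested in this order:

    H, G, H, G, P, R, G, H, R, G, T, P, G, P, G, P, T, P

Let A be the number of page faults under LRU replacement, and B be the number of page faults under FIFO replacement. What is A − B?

-1

Under LRU: F F . . F F . F . . F F . . . . . . → 7 faults.
Under FIFO: F F . . F F . F . F F F . . . . . . → 8 faults.
A − B = 7 − 8 = -1.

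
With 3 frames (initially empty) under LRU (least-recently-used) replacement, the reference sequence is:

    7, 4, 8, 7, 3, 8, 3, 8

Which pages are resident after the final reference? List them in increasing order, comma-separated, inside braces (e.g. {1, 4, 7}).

{3, 7, 8}

7: miss, frames (7)
4: miss, frames (7 4)
8: miss, frames (7 4 8)
7: hit
3: miss, evict 4, frames (8 7 3)
8: hit
3: hit
8: hit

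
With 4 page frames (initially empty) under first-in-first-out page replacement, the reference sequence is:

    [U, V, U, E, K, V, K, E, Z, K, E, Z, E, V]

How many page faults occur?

U: miss, frames (U)
V: miss, frames (U V)
U: hit
E: miss, frames (U V E)
K: miss, frames (U V E K)
V: hit
K: hit
E: hit
Z: miss, evict U, frames (V E K Z)
K: hit
E: hit
Z: hit
E: hit
V: hit
Page faults: 5.

5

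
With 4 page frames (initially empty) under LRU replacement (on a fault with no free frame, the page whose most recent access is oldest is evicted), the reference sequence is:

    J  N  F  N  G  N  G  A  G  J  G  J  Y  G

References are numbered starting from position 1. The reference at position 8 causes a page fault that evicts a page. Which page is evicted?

J

pos 1: J: fault, frames {J}
pos 2: N: fault, frames {J,N}
pos 3: F: fault, frames {J,N,F}
pos 4: N: hit
pos 5: G: fault, frames {J,F,N,G}
pos 6: N: hit
pos 7: G: hit
pos 8: A: fault, evict J, frames {F,N,G,A}
At position 8, page J is evicted.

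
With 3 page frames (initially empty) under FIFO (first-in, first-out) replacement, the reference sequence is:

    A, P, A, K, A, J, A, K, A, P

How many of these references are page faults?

A → fault, frames (A)
P → fault, frames (A P)
A → hit
K → fault, frames (A P K)
A → hit
J → fault, evict A, frames (P K J)
A → fault, evict P, frames (K J A)
K → hit
A → hit
P → fault, evict K, frames (J A P)
Page faults: 6.

6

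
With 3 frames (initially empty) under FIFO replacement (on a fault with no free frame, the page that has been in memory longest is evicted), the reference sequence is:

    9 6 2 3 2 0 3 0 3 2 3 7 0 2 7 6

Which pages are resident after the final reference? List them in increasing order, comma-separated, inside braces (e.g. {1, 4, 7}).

9 → fault, frames (9)
6 → fault, frames (9 6)
2 → fault, frames (9 6 2)
3 → fault, evict 9, frames (6 2 3)
2 → hit
0 → fault, evict 6, frames (2 3 0)
3 → hit
0 → hit
3 → hit
2 → hit
3 → hit
7 → fault, evict 2, frames (3 0 7)
0 → hit
2 → fault, evict 3, frames (0 7 2)
7 → hit
6 → fault, evict 0, frames (7 2 6)

{2, 6, 7}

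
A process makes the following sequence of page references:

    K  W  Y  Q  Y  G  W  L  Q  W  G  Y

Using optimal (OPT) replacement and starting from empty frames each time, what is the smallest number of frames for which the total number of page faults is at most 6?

f=1: 12 faults
f=2: 10 faults
f=3: 8 faults
f=4: 7 faults
f=5: 6 faults
f=6: 6 faults
Smallest f with faults ≤ 6 is 5.

5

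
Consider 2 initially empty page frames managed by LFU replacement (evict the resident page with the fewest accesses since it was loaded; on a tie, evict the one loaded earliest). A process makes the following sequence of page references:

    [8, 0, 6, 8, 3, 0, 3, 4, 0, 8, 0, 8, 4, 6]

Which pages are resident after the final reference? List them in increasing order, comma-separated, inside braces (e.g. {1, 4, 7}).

8: fault, frames {8}
0: fault, frames {8,0}
6: fault, evict 8, frames {0,6}
8: fault, evict 0, frames {6,8}
3: fault, evict 6, frames {8,3}
0: fault, evict 8, frames {3,0}
3: hit
4: fault, evict 0, frames {3,4}
0: fault, evict 4, frames {3,0}
8: fault, evict 0, frames {3,8}
0: fault, evict 8, frames {3,0}
8: fault, evict 0, frames {3,8}
4: fault, evict 8, frames {3,4}
6: fault, evict 4, frames {3,6}

{3, 6}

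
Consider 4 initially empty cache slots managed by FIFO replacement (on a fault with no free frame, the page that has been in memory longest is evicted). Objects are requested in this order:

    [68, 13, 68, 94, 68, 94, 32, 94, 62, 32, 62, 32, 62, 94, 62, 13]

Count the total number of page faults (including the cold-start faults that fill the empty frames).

68 -> fault, frames {68}
13 -> fault, frames {68,13}
68 -> hit
94 -> fault, frames {68,13,94}
68 -> hit
94 -> hit
32 -> fault, frames {68,13,94,32}
94 -> hit
62 -> fault, evict 68, frames {13,94,32,62}
32 -> hit
62 -> hit
32 -> hit
62 -> hit
94 -> hit
62 -> hit
13 -> hit
Page faults: 5.

5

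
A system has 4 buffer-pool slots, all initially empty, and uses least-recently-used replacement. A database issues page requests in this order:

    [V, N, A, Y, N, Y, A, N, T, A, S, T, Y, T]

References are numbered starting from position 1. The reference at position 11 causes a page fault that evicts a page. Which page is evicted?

pos 1: V: miss, frames [V]
pos 2: N: miss, frames [V, N]
pos 3: A: miss, frames [V, N, A]
pos 4: Y: miss, frames [V, N, A, Y]
pos 5: N: hit
pos 6: Y: hit
pos 7: A: hit
pos 8: N: hit
pos 9: T: miss, evict V, frames [Y, A, N, T]
pos 10: A: hit
pos 11: S: miss, evict Y, frames [N, T, A, S]
At position 11, page Y is evicted.

Y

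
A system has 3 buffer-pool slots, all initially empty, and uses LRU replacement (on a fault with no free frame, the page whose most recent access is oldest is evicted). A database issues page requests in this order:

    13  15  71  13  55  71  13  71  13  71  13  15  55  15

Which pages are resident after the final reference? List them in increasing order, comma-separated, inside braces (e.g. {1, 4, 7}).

{13, 15, 55}

13: fault, frames [13]
15: fault, frames [13, 15]
71: fault, frames [13, 15, 71]
13: hit
55: fault, evict 15, frames [71, 13, 55]
71: hit
13: hit
71: hit
13: hit
71: hit
13: hit
15: fault, evict 55, frames [71, 13, 15]
55: fault, evict 71, frames [13, 15, 55]
15: hit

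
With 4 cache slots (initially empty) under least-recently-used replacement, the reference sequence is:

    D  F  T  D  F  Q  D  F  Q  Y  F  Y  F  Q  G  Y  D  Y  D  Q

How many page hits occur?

D → miss, frames (D)
F → miss, frames (D F)
T → miss, frames (D F T)
D → hit
F → hit
Q → miss, frames (T D F Q)
D → hit
F → hit
Q → hit
Y → miss, evict T, frames (D F Q Y)
F → hit
Y → hit
F → hit
Q → hit
G → miss, evict D, frames (Y F Q G)
Y → hit
D → miss, evict F, frames (Q G Y D)
Y → hit
D → hit
Q → hit
Hits: 13.

13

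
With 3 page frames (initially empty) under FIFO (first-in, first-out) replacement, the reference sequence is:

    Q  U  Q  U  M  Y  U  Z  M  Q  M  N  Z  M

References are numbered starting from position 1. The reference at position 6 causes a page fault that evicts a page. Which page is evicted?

pos 1: Q -> fault, frames (Q)
pos 2: U -> fault, frames (Q U)
pos 3: Q -> hit
pos 4: U -> hit
pos 5: M -> fault, frames (Q U M)
pos 6: Y -> fault, evict Q, frames (U M Y)
At position 6, page Q is evicted.

Q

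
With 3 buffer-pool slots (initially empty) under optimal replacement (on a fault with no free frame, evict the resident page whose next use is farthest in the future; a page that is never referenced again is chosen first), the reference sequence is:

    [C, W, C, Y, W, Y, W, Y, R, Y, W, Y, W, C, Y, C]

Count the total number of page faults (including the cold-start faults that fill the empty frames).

C: miss, frames (C)
W: miss, frames (C W)
C: hit
Y: miss, frames (C W Y)
W: hit
Y: hit
W: hit
Y: hit
R: miss, evict C, frames (W Y R)
Y: hit
W: hit
Y: hit
W: hit
C: miss, evict R, frames (W Y C)
Y: hit
C: hit
Page faults: 5.

5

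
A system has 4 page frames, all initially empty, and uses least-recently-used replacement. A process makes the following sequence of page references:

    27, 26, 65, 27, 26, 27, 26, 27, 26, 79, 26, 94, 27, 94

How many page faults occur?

27 → fault, frames {27}
26 → fault, frames {27,26}
65 → fault, frames {27,26,65}
27 → hit
26 → hit
27 → hit
26 → hit
27 → hit
26 → hit
79 → fault, frames {65,27,26,79}
26 → hit
94 → fault, evict 65, frames {27,79,26,94}
27 → hit
94 → hit
Page faults: 5.

5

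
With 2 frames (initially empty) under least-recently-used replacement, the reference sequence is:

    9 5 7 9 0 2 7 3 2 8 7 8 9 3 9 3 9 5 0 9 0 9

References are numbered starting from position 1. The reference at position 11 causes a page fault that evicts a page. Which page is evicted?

2

pos 1: 9 -> miss, frames [9]
pos 2: 5 -> miss, frames [9, 5]
pos 3: 7 -> miss, evict 9, frames [5, 7]
pos 4: 9 -> miss, evict 5, frames [7, 9]
pos 5: 0 -> miss, evict 7, frames [9, 0]
pos 6: 2 -> miss, evict 9, frames [0, 2]
pos 7: 7 -> miss, evict 0, frames [2, 7]
pos 8: 3 -> miss, evict 2, frames [7, 3]
pos 9: 2 -> miss, evict 7, frames [3, 2]
pos 10: 8 -> miss, evict 3, frames [2, 8]
pos 11: 7 -> miss, evict 2, frames [8, 7]
At position 11, page 2 is evicted.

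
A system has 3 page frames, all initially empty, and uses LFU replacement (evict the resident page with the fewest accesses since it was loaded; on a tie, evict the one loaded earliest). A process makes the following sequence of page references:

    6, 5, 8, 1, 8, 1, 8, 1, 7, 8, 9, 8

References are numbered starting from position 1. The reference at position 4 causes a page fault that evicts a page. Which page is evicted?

pos 1: 6: miss, frames [6]
pos 2: 5: miss, frames [6, 5]
pos 3: 8: miss, frames [6, 5, 8]
pos 4: 1: miss, evict 6, frames [5, 8, 1]
At position 4, page 6 is evicted.

6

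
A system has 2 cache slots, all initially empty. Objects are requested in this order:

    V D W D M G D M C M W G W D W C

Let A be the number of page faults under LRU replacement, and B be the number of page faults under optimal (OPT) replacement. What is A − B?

1

Under LRU: F F F . F F F F F . F F . F . F → 12 faults.
Under OPT: F F F . F F . F F . F F . F . F → 11 faults.
A − B = 12 − 11 = 1.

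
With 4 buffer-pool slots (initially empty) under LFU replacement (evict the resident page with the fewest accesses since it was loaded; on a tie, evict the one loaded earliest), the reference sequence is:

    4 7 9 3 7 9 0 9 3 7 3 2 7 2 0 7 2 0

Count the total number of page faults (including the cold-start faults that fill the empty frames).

4 → miss, frames (4)
7 → miss, frames (4 7)
9 → miss, frames (4 7 9)
3 → miss, frames (4 7 9 3)
7 → hit
9 → hit
0 → miss, evict 4, frames (7 9 3 0)
9 → hit
3 → hit
7 → hit
3 → hit
2 → miss, evict 0, frames (7 9 3 2)
7 → hit
2 → hit
0 → miss, evict 2, frames (7 9 3 0)
7 → hit
2 → miss, evict 0, frames (7 9 3 2)
0 → miss, evict 2, frames (7 9 3 0)
Page faults: 9.

9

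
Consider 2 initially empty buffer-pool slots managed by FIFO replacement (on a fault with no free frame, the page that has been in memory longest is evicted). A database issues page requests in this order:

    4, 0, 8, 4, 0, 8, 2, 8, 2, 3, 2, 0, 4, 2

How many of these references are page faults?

11

4 -> fault, frames [4]
0 -> fault, frames [4, 0]
8 -> fault, evict 4, frames [0, 8]
4 -> fault, evict 0, frames [8, 4]
0 -> fault, evict 8, frames [4, 0]
8 -> fault, evict 4, frames [0, 8]
2 -> fault, evict 0, frames [8, 2]
8 -> hit
2 -> hit
3 -> fault, evict 8, frames [2, 3]
2 -> hit
0 -> fault, evict 2, frames [3, 0]
4 -> fault, evict 3, frames [0, 4]
2 -> fault, evict 0, frames [4, 2]
Page faults: 11.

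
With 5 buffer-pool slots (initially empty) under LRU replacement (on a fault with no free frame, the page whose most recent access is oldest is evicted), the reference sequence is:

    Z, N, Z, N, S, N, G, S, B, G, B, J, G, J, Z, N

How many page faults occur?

Z: miss, frames (Z)
N: miss, frames (Z N)
Z: hit
N: hit
S: miss, frames (Z N S)
N: hit
G: miss, frames (Z S N G)
S: hit
B: miss, frames (Z N G S B)
G: hit
B: hit
J: miss, evict Z, frames (N S G B J)
G: hit
J: hit
Z: miss, evict N, frames (S B G J Z)
N: miss, evict S, frames (B G J Z N)
Page faults: 8.

8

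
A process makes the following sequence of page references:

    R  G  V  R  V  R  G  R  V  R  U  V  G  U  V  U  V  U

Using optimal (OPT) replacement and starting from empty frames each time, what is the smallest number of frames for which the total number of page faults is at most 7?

f=1: 18 faults
f=2: 8 faults
f=3: 4 faults
f=4: 4 faults
Smallest f with faults ≤ 7 is 3.

3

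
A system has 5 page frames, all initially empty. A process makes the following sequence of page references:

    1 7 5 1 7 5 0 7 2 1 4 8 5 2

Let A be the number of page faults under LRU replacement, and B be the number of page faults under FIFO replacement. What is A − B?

1

Under LRU: F F F . . . F . F . F F F . → 8 faults.
Under FIFO: F F F . . . F . F . F F . . → 7 faults.
A − B = 8 − 7 = 1.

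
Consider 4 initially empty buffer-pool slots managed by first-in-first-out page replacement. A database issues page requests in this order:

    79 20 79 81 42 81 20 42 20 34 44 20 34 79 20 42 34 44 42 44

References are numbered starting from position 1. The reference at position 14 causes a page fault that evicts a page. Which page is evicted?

42

pos 1: 79 -> miss, frames (79)
pos 2: 20 -> miss, frames (79 20)
pos 3: 79 -> hit
pos 4: 81 -> miss, frames (79 20 81)
pos 5: 42 -> miss, frames (79 20 81 42)
pos 6: 81 -> hit
pos 7: 20 -> hit
pos 8: 42 -> hit
pos 9: 20 -> hit
pos 10: 34 -> miss, evict 79, frames (20 81 42 34)
pos 11: 44 -> miss, evict 20, frames (81 42 34 44)
pos 12: 20 -> miss, evict 81, frames (42 34 44 20)
pos 13: 34 -> hit
pos 14: 79 -> miss, evict 42, frames (34 44 20 79)
At position 14, page 42 is evicted.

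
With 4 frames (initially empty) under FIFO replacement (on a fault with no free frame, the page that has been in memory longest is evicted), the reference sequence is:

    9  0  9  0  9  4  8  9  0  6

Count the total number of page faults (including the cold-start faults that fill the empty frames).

9: fault, frames {9}
0: fault, frames {9,0}
9: hit
0: hit
9: hit
4: fault, frames {9,0,4}
8: fault, frames {9,0,4,8}
9: hit
0: hit
6: fault, evict 9, frames {0,4,8,6}
Page faults: 5.

5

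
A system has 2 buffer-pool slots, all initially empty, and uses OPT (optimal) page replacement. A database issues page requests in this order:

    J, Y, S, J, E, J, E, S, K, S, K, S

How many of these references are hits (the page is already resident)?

J → miss, frames [J]
Y → miss, frames [J, Y]
S → miss, evict Y, frames [J, S]
J → hit
E → miss, evict S, frames [J, E]
J → hit
E → hit
S → miss, evict E, frames [J, S]
K → miss, evict J, frames [S, K]
S → hit
K → hit
S → hit
Hits: 6.

6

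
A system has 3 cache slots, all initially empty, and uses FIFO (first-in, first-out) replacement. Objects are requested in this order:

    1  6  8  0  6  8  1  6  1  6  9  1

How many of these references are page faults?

7

1 → fault, frames [1]
6 → fault, frames [1, 6]
8 → fault, frames [1, 6, 8]
0 → fault, evict 1, frames [6, 8, 0]
6 → hit
8 → hit
1 → fault, evict 6, frames [8, 0, 1]
6 → fault, evict 8, frames [0, 1, 6]
1 → hit
6 → hit
9 → fault, evict 0, frames [1, 6, 9]
1 → hit
Page faults: 7.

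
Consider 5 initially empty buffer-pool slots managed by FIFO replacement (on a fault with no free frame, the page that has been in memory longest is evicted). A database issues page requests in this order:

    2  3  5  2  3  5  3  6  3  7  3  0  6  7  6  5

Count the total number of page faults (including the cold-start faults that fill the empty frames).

6

2 → miss, frames [2]
3 → miss, frames [2, 3]
5 → miss, frames [2, 3, 5]
2 → hit
3 → hit
5 → hit
3 → hit
6 → miss, frames [2, 3, 5, 6]
3 → hit
7 → miss, frames [2, 3, 5, 6, 7]
3 → hit
0 → miss, evict 2, frames [3, 5, 6, 7, 0]
6 → hit
7 → hit
6 → hit
5 → hit
Page faults: 6.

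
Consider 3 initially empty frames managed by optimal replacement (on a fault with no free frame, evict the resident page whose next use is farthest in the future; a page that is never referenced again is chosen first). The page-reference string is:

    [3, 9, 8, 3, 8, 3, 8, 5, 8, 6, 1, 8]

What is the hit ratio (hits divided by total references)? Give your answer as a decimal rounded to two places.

0.50

3: miss, frames {3}
9: miss, frames {3,9}
8: miss, frames {3,9,8}
3: hit
8: hit
3: hit
8: hit
5: miss, evict 9, frames {3,8,5}
8: hit
6: miss, evict 5, frames {3,8,6}
1: miss, evict 6, frames {3,8,1}
8: hit
Hits: 6 of 12 references → 6/12 = 0.5000.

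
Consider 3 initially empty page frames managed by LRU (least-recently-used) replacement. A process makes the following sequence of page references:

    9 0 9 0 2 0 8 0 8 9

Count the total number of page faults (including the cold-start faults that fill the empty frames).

9 -> fault, frames (9)
0 -> fault, frames (9 0)
9 -> hit
0 -> hit
2 -> fault, frames (9 0 2)
0 -> hit
8 -> fault, evict 9, frames (2 0 8)
0 -> hit
8 -> hit
9 -> fault, evict 2, frames (0 8 9)
Page faults: 5.

5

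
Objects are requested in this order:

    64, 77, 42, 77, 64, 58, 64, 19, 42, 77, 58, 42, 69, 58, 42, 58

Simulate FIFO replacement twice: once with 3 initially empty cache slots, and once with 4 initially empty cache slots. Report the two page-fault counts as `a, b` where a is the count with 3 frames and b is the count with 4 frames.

3 frames: F F F . . F F F F F F . F . F . → 11 faults.
4 frames: F F F . . F . F . . . . F . . . → 6 faults.
6 < 11: adding a frame reduced faults, as is typical.

11, 6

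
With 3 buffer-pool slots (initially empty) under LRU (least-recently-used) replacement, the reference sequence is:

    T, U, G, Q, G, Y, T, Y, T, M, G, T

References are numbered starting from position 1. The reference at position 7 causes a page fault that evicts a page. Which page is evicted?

Q

pos 1: T -> miss, frames (T)
pos 2: U -> miss, frames (T U)
pos 3: G -> miss, frames (T U G)
pos 4: Q -> miss, evict T, frames (U G Q)
pos 5: G -> hit
pos 6: Y -> miss, evict U, frames (Q G Y)
pos 7: T -> miss, evict Q, frames (G Y T)
At position 7, page Q is evicted.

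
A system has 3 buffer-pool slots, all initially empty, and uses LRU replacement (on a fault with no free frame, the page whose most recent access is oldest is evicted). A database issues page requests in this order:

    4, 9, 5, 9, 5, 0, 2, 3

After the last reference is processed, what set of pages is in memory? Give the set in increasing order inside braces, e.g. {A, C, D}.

4 → miss, frames [4]
9 → miss, frames [4, 9]
5 → miss, frames [4, 9, 5]
9 → hit
5 → hit
0 → miss, evict 4, frames [9, 5, 0]
2 → miss, evict 9, frames [5, 0, 2]
3 → miss, evict 5, frames [0, 2, 3]

{0, 2, 3}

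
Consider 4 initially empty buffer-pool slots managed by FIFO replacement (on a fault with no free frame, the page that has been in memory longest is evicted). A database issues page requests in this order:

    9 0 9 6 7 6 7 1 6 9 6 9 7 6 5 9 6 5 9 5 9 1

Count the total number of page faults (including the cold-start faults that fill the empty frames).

8

9: miss, frames [9]
0: miss, frames [9, 0]
9: hit
6: miss, frames [9, 0, 6]
7: miss, frames [9, 0, 6, 7]
6: hit
7: hit
1: miss, evict 9, frames [0, 6, 7, 1]
6: hit
9: miss, evict 0, frames [6, 7, 1, 9]
6: hit
9: hit
7: hit
6: hit
5: miss, evict 6, frames [7, 1, 9, 5]
9: hit
6: miss, evict 7, frames [1, 9, 5, 6]
5: hit
9: hit
5: hit
9: hit
1: hit
Page faults: 8.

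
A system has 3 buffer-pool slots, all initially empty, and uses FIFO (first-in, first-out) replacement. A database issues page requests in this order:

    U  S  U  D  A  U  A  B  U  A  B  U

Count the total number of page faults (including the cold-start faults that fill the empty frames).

6

U → miss, frames {U}
S → miss, frames {U,S}
U → hit
D → miss, frames {U,S,D}
A → miss, evict U, frames {S,D,A}
U → miss, evict S, frames {D,A,U}
A → hit
B → miss, evict D, frames {A,U,B}
U → hit
A → hit
B → hit
U → hit
Page faults: 6.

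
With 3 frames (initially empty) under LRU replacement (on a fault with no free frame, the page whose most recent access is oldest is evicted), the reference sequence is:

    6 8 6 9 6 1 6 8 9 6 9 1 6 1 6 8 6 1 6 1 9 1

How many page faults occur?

9

6 → fault, frames {6}
8 → fault, frames {6,8}
6 → hit
9 → fault, frames {8,6,9}
6 → hit
1 → fault, evict 8, frames {9,6,1}
6 → hit
8 → fault, evict 9, frames {1,6,8}
9 → fault, evict 1, frames {6,8,9}
6 → hit
9 → hit
1 → fault, evict 8, frames {6,9,1}
6 → hit
1 → hit
6 → hit
8 → fault, evict 9, frames {1,6,8}
6 → hit
1 → hit
6 → hit
1 → hit
9 → fault, evict 8, frames {6,1,9}
1 → hit
Page faults: 9.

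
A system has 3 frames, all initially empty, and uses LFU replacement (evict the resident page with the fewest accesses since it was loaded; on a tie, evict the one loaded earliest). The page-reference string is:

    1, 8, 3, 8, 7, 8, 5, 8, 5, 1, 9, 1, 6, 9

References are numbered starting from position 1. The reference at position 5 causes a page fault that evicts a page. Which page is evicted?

1

pos 1: 1 → miss, frames {1}
pos 2: 8 → miss, frames {1,8}
pos 3: 3 → miss, frames {1,8,3}
pos 4: 8 → hit
pos 5: 7 → miss, evict 1, frames {8,3,7}
At position 5, page 1 is evicted.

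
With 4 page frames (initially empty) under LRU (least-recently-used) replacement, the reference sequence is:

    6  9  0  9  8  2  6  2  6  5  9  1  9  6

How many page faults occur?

6 → fault, frames (6)
9 → fault, frames (6 9)
0 → fault, frames (6 9 0)
9 → hit
8 → fault, frames (6 0 9 8)
2 → fault, evict 6, frames (0 9 8 2)
6 → fault, evict 0, frames (9 8 2 6)
2 → hit
6 → hit
5 → fault, evict 9, frames (8 2 6 5)
9 → fault, evict 8, frames (2 6 5 9)
1 → fault, evict 2, frames (6 5 9 1)
9 → hit
6 → hit
Page faults: 9.

9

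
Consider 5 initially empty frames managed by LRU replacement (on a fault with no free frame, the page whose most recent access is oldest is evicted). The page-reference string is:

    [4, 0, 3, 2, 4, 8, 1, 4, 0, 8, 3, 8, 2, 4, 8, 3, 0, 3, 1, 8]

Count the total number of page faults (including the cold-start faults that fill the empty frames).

4: fault, frames {4}
0: fault, frames {4,0}
3: fault, frames {4,0,3}
2: fault, frames {4,0,3,2}
4: hit
8: fault, frames {0,3,2,4,8}
1: fault, evict 0, frames {3,2,4,8,1}
4: hit
0: fault, evict 3, frames {2,8,1,4,0}
8: hit
3: fault, evict 2, frames {1,4,0,8,3}
8: hit
2: fault, evict 1, frames {4,0,3,8,2}
4: hit
8: hit
3: hit
0: hit
3: hit
1: fault, evict 2, frames {4,8,0,3,1}
8: hit
Page faults: 10.

10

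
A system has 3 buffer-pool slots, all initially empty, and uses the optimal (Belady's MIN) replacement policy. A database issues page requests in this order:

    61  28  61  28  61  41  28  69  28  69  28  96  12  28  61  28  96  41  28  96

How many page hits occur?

61 → miss, frames {61}
28 → miss, frames {61,28}
61 → hit
28 → hit
61 → hit
41 → miss, frames {61,28,41}
28 → hit
69 → miss, evict 41, frames {61,28,69}
28 → hit
69 → hit
28 → hit
96 → miss, evict 69, frames {61,28,96}
12 → miss, evict 96, frames {61,28,12}
28 → hit
61 → hit
28 → hit
96 → miss, evict 12, frames {61,28,96}
41 → miss, evict 61, frames {28,96,41}
28 → hit
96 → hit
Hits: 12.

12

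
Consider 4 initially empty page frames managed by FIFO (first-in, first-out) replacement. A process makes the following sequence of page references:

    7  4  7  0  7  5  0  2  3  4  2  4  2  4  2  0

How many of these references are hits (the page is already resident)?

8

7 -> miss, frames (7)
4 -> miss, frames (7 4)
7 -> hit
0 -> miss, frames (7 4 0)
7 -> hit
5 -> miss, frames (7 4 0 5)
0 -> hit
2 -> miss, evict 7, frames (4 0 5 2)
3 -> miss, evict 4, frames (0 5 2 3)
4 -> miss, evict 0, frames (5 2 3 4)
2 -> hit
4 -> hit
2 -> hit
4 -> hit
2 -> hit
0 -> miss, evict 5, frames (2 3 4 0)
Hits: 8.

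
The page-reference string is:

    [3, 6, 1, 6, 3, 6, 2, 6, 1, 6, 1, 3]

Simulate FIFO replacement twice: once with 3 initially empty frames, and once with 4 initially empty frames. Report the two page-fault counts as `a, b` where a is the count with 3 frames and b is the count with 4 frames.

5, 4

3 frames: F F F . . . F . . . . F → 5 faults.
4 frames: F F F . . . F . . . . . → 4 faults.
4 < 5: adding a frame reduced faults, as is typical.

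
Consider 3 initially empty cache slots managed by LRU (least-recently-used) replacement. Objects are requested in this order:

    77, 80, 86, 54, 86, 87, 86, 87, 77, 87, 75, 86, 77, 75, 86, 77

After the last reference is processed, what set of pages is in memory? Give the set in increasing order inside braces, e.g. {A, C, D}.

77: fault, frames [77]
80: fault, frames [77, 80]
86: fault, frames [77, 80, 86]
54: fault, evict 77, frames [80, 86, 54]
86: hit
87: fault, evict 80, frames [54, 86, 87]
86: hit
87: hit
77: fault, evict 54, frames [86, 87, 77]
87: hit
75: fault, evict 86, frames [77, 87, 75]
86: fault, evict 77, frames [87, 75, 86]
77: fault, evict 87, frames [75, 86, 77]
75: hit
86: hit
77: hit

{75, 77, 86}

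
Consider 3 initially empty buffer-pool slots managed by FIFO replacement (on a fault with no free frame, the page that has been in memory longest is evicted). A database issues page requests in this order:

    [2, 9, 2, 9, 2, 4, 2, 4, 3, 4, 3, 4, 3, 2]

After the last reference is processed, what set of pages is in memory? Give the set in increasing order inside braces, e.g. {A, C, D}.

{2, 3, 4}

2 → fault, frames [2]
9 → fault, frames [2, 9]
2 → hit
9 → hit
2 → hit
4 → fault, frames [2, 9, 4]
2 → hit
4 → hit
3 → fault, evict 2, frames [9, 4, 3]
4 → hit
3 → hit
4 → hit
3 → hit
2 → fault, evict 9, frames [4, 3, 2]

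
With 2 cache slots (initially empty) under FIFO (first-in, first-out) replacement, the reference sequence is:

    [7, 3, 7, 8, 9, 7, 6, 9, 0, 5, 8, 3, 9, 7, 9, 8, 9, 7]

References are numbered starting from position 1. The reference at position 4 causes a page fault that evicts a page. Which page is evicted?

pos 1: 7 → miss, frames (7)
pos 2: 3 → miss, frames (7 3)
pos 3: 7 → hit
pos 4: 8 → miss, evict 7, frames (3 8)
At position 4, page 7 is evicted.

7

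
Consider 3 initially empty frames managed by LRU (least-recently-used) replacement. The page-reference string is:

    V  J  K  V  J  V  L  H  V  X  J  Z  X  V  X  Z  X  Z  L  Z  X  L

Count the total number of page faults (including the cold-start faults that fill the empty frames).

10

V: miss, frames {V}
J: miss, frames {V,J}
K: miss, frames {V,J,K}
V: hit
J: hit
V: hit
L: miss, evict K, frames {J,V,L}
H: miss, evict J, frames {V,L,H}
V: hit
X: miss, evict L, frames {H,V,X}
J: miss, evict H, frames {V,X,J}
Z: miss, evict V, frames {X,J,Z}
X: hit
V: miss, evict J, frames {Z,X,V}
X: hit
Z: hit
X: hit
Z: hit
L: miss, evict V, frames {X,Z,L}
Z: hit
X: hit
L: hit
Page faults: 10.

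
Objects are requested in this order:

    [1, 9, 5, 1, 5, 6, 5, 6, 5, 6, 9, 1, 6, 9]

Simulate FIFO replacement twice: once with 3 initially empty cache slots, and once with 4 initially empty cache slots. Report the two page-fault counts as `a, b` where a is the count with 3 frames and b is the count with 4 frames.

6, 4

3 frames: F F F . . F . . . . . F . F → 6 faults.
4 frames: F F F . . F . . . . . . . . → 4 faults.
4 < 6: adding a frame reduced faults, as is typical.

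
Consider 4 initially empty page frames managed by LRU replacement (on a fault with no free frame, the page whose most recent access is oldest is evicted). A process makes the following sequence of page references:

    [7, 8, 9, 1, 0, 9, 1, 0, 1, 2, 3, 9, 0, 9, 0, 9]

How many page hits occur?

7

7 → miss, frames [7]
8 → miss, frames [7, 8]
9 → miss, frames [7, 8, 9]
1 → miss, frames [7, 8, 9, 1]
0 → miss, evict 7, frames [8, 9, 1, 0]
9 → hit
1 → hit
0 → hit
1 → hit
2 → miss, evict 8, frames [9, 0, 1, 2]
3 → miss, evict 9, frames [0, 1, 2, 3]
9 → miss, evict 0, frames [1, 2, 3, 9]
0 → miss, evict 1, frames [2, 3, 9, 0]
9 → hit
0 → hit
9 → hit
Hits: 7.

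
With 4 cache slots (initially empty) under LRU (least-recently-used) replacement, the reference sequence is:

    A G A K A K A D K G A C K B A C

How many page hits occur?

A -> fault, frames [A]
G -> fault, frames [A, G]
A -> hit
K -> fault, frames [G, A, K]
A -> hit
K -> hit
A -> hit
D -> fault, frames [G, K, A, D]
K -> hit
G -> hit
A -> hit
C -> fault, evict D, frames [K, G, A, C]
K -> hit
B -> fault, evict G, frames [A, C, K, B]
A -> hit
C -> hit
Hits: 10.

10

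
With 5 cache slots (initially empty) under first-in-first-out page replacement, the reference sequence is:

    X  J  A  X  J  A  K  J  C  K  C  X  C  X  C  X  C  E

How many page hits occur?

12

X → miss, frames {X}
J → miss, frames {X,J}
A → miss, frames {X,J,A}
X → hit
J → hit
A → hit
K → miss, frames {X,J,A,K}
J → hit
C → miss, frames {X,J,A,K,C}
K → hit
C → hit
X → hit
C → hit
X → hit
C → hit
X → hit
C → hit
E → miss, evict X, frames {J,A,K,C,E}
Hits: 12.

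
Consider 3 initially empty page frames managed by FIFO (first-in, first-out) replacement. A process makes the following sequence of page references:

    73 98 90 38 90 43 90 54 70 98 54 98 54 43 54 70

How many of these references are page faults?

73: fault, frames {73}
98: fault, frames {73,98}
90: fault, frames {73,98,90}
38: fault, evict 73, frames {98,90,38}
90: hit
43: fault, evict 98, frames {90,38,43}
90: hit
54: fault, evict 90, frames {38,43,54}
70: fault, evict 38, frames {43,54,70}
98: fault, evict 43, frames {54,70,98}
54: hit
98: hit
54: hit
43: fault, evict 54, frames {70,98,43}
54: fault, evict 70, frames {98,43,54}
70: fault, evict 98, frames {43,54,70}
Page faults: 11.

11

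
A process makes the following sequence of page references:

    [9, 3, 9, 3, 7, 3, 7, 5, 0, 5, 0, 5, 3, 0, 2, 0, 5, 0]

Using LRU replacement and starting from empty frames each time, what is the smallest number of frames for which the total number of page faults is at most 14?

2

f=1: 18 faults
f=2: 9 faults
f=3: 8 faults
f=4: 6 faults
f=5: 6 faults
f=6: 6 faults
Smallest f with faults ≤ 14 is 2.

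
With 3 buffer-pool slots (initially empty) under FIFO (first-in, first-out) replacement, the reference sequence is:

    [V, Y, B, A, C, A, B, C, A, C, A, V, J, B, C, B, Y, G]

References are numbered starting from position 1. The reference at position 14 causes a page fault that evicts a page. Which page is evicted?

pos 1: V -> miss, frames [V]
pos 2: Y -> miss, frames [V, Y]
pos 3: B -> miss, frames [V, Y, B]
pos 4: A -> miss, evict V, frames [Y, B, A]
pos 5: C -> miss, evict Y, frames [B, A, C]
pos 6: A -> hit
pos 7: B -> hit
pos 8: C -> hit
pos 9: A -> hit
pos 10: C -> hit
pos 11: A -> hit
pos 12: V -> miss, evict B, frames [A, C, V]
pos 13: J -> miss, evict A, frames [C, V, J]
pos 14: B -> miss, evict C, frames [V, J, B]
At position 14, page C is evicted.

C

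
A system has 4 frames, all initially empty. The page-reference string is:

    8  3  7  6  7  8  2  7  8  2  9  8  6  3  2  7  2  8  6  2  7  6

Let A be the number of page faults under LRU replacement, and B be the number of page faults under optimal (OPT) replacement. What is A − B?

4

Under LRU: F F F F . . F . . . F . F F F F . F F . . . → 12 faults.
Under OPT: F F F F . . F . . . F . . F . F . . . . . . → 8 faults.
A − B = 12 − 8 = 4.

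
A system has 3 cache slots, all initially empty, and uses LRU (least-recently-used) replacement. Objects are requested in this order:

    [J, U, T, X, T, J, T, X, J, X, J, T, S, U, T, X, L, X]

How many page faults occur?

J -> miss, frames (J)
U -> miss, frames (J U)
T -> miss, frames (J U T)
X -> miss, evict J, frames (U T X)
T -> hit
J -> miss, evict U, frames (X T J)
T -> hit
X -> hit
J -> hit
X -> hit
J -> hit
T -> hit
S -> miss, evict X, frames (J T S)
U -> miss, evict J, frames (T S U)
T -> hit
X -> miss, evict S, frames (U T X)
L -> miss, evict U, frames (T X L)
X -> hit
Page faults: 9.

9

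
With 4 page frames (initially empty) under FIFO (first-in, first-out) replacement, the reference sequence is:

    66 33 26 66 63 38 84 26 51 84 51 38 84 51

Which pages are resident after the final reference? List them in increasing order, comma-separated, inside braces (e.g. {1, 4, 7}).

66 → fault, frames (66)
33 → fault, frames (66 33)
26 → fault, frames (66 33 26)
66 → hit
63 → fault, frames (66 33 26 63)
38 → fault, evict 66, frames (33 26 63 38)
84 → fault, evict 33, frames (26 63 38 84)
26 → hit
51 → fault, evict 26, frames (63 38 84 51)
84 → hit
51 → hit
38 → hit
84 → hit
51 → hit

{38, 51, 63, 84}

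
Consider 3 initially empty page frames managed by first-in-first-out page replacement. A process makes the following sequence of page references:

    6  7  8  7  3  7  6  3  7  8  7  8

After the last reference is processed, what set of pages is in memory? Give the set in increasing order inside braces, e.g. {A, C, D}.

6 → miss, frames {6}
7 → miss, frames {6,7}
8 → miss, frames {6,7,8}
7 → hit
3 → miss, evict 6, frames {7,8,3}
7 → hit
6 → miss, evict 7, frames {8,3,6}
3 → hit
7 → miss, evict 8, frames {3,6,7}
8 → miss, evict 3, frames {6,7,8}
7 → hit
8 → hit

{6, 7, 8}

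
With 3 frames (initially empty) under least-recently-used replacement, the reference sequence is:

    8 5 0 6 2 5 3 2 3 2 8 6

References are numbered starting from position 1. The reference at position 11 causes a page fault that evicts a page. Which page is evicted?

5

pos 1: 8 -> fault, frames [8]
pos 2: 5 -> fault, frames [8, 5]
pos 3: 0 -> fault, frames [8, 5, 0]
pos 4: 6 -> fault, evict 8, frames [5, 0, 6]
pos 5: 2 -> fault, evict 5, frames [0, 6, 2]
pos 6: 5 -> fault, evict 0, frames [6, 2, 5]
pos 7: 3 -> fault, evict 6, frames [2, 5, 3]
pos 8: 2 -> hit
pos 9: 3 -> hit
pos 10: 2 -> hit
pos 11: 8 -> fault, evict 5, frames [3, 2, 8]
At position 11, page 5 is evicted.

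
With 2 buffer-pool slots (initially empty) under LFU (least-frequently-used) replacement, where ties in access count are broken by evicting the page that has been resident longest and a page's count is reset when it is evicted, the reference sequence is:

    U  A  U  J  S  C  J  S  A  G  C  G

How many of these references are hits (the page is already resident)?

1

U: fault, frames {U}
A: fault, frames {U,A}
U: hit
J: fault, evict A, frames {U,J}
S: fault, evict J, frames {U,S}
C: fault, evict S, frames {U,C}
J: fault, evict C, frames {U,J}
S: fault, evict J, frames {U,S}
A: fault, evict S, frames {U,A}
G: fault, evict A, frames {U,G}
C: fault, evict G, frames {U,C}
G: fault, evict C, frames {U,G}
Hits: 1.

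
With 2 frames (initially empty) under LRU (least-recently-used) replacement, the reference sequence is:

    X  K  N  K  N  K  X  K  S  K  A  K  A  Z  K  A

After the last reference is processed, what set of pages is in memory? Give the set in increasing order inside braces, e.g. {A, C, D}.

X -> miss, frames {X}
K -> miss, frames {X,K}
N -> miss, evict X, frames {K,N}
K -> hit
N -> hit
K -> hit
X -> miss, evict N, frames {K,X}
K -> hit
S -> miss, evict X, frames {K,S}
K -> hit
A -> miss, evict S, frames {K,A}
K -> hit
A -> hit
Z -> miss, evict K, frames {A,Z}
K -> miss, evict A, frames {Z,K}
A -> miss, evict Z, frames {K,A}

{A, K}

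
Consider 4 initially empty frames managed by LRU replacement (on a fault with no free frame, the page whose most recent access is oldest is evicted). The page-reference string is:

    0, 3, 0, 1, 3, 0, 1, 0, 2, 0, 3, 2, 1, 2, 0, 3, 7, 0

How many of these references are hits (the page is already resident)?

0: fault, frames [0]
3: fault, frames [0, 3]
0: hit
1: fault, frames [3, 0, 1]
3: hit
0: hit
1: hit
0: hit
2: fault, frames [3, 1, 0, 2]
0: hit
3: hit
2: hit
1: hit
2: hit
0: hit
3: hit
7: fault, evict 1, frames [2, 0, 3, 7]
0: hit
Hits: 13.

13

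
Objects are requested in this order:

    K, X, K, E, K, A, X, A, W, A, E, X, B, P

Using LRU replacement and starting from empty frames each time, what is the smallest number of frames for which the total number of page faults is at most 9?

f=1: 14 faults
f=2: 10 faults
f=3: 10 faults
f=4: 8 faults
f=5: 7 faults
f=6: 7 faults
f=7: 7 faults
Smallest f with faults ≤ 9 is 4.

4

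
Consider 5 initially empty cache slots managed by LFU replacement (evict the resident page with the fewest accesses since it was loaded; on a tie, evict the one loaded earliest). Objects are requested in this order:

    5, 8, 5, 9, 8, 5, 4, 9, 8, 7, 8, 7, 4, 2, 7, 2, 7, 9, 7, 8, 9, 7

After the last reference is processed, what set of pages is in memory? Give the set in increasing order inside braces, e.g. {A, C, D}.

5 -> miss, frames [5]
8 -> miss, frames [5, 8]
5 -> hit
9 -> miss, frames [5, 8, 9]
8 -> hit
5 -> hit
4 -> miss, frames [5, 8, 9, 4]
9 -> hit
8 -> hit
7 -> miss, frames [5, 8, 9, 4, 7]
8 -> hit
7 -> hit
4 -> hit
2 -> miss, evict 9, frames [5, 8, 4, 7, 2]
7 -> hit
2 -> hit
7 -> hit
9 -> miss, evict 4, frames [5, 8, 7, 2, 9]
7 -> hit
8 -> hit
9 -> hit
7 -> hit

{2, 5, 7, 8, 9}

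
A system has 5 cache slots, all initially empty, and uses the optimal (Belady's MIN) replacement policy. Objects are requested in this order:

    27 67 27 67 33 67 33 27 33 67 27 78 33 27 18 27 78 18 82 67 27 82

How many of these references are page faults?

6

27 -> miss, frames {27}
67 -> miss, frames {27,67}
27 -> hit
67 -> hit
33 -> miss, frames {27,67,33}
67 -> hit
33 -> hit
27 -> hit
33 -> hit
67 -> hit
27 -> hit
78 -> miss, frames {27,67,33,78}
33 -> hit
27 -> hit
18 -> miss, frames {27,67,33,78,18}
27 -> hit
78 -> hit
18 -> hit
82 -> miss, evict 18, frames {27,67,33,78,82}
67 -> hit
27 -> hit
82 -> hit
Page faults: 6.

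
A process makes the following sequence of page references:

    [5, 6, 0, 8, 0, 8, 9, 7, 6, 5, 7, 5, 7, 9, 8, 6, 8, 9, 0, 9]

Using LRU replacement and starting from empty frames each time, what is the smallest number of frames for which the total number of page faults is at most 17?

2

f=1: 20 faults
f=2: 14 faults
f=3: 12 faults
f=4: 11 faults
f=5: 8 faults
f=6: 6 faults
Smallest f with faults ≤ 17 is 2.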